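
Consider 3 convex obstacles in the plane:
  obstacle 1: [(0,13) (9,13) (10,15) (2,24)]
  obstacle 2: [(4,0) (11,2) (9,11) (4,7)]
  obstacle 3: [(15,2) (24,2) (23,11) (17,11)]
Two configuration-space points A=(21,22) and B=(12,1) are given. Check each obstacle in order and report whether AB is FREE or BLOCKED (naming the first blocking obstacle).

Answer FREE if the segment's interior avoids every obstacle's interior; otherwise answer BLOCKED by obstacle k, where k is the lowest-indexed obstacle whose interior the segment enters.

Obstacle 1 [(0,13) (9,13) (10,15) (2,24)]:
  edge (0,13)–(9,13): clear
  edge (9,13)–(10,15): clear
  edge (10,15)–(2,24): clear
  edge (2,24)–(0,13): clear
  midpoint (33/2,23/2) outside
  → clear
Obstacle 2 [(4,0) (11,2) (9,11) (4,7)]:
  edge (4,0)–(11,2): clear
  edge (11,2)–(9,11): clear
  edge (9,11)–(4,7): clear
  edge (4,7)–(4,0): clear
  midpoint (33/2,23/2) outside
  → clear
Obstacle 3 [(15,2) (24,2) (23,11) (17,11)]:
  edge (15,2)–(24,2): clear
  edge (24,2)–(23,11): clear
  edge (23,11)–(17,11): clear
  edge (17,11)–(15,2): clear
  midpoint (33/2,23/2) outside
  → clear

FREE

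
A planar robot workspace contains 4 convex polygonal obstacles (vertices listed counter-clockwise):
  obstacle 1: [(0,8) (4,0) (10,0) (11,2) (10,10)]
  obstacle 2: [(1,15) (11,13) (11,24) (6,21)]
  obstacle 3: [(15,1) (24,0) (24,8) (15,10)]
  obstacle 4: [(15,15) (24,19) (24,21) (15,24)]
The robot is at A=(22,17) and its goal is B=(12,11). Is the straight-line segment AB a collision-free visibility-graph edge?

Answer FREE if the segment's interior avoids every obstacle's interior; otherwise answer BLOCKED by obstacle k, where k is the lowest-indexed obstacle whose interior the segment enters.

Obstacle 1 [(0,8) (4,0) (10,0) (11,2) (10,10)]:
  edge (0,8)–(4,0): clear
  edge (4,0)–(10,0): clear
  edge (10,0)–(11,2): clear
  edge (11,2)–(10,10): clear
  edge (10,10)–(0,8): clear
  midpoint (17,14) outside
  → clear
Obstacle 2 [(1,15) (11,13) (11,24) (6,21)]:
  edge (1,15)–(11,13): clear
  edge (11,13)–(11,24): clear
  edge (11,24)–(6,21): clear
  edge (6,21)–(1,15): clear
  midpoint (17,14) outside
  → clear
Obstacle 3 [(15,1) (24,0) (24,8) (15,10)]:
  edge (15,1)–(24,0): clear
  edge (24,0)–(24,8): clear
  edge (24,8)–(15,10): clear
  edge (15,10)–(15,1): clear
  midpoint (17,14) outside
  → clear
Obstacle 4 [(15,15) (24,19) (24,21) (15,24)]:
  edge (15,15)–(24,19): clear
  edge (24,19)–(24,21): clear
  edge (24,21)–(15,24): clear
  edge (15,24)–(15,15): clear
  midpoint (17,14) outside
  → clear

FREE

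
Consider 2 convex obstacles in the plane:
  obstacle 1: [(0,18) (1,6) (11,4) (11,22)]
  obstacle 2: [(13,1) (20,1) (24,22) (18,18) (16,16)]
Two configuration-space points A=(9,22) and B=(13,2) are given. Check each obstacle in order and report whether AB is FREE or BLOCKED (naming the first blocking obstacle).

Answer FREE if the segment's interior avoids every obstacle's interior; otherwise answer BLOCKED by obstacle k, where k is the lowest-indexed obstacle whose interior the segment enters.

Obstacle 1 [(0,18) (1,6) (11,4) (11,22)]:
  edge (0,18)–(1,6): clear
  edge (1,6)–(11,4): clear
  edge (11,4)–(11,22): crosses AB
  edge (11,22)–(0,18): crosses AB
  → BLOCKED
Obstacle 2 [(13,1) (20,1) (24,22) (18,18) (16,16)]:
  edge (13,1)–(20,1): clear
  edge (20,1)–(24,22): clear
  edge (24,22)–(18,18): clear
  edge (18,18)–(16,16): clear
  edge (16,16)–(13,1): clear
  midpoint (11,12) outside
  → clear

BLOCKED by obstacle 1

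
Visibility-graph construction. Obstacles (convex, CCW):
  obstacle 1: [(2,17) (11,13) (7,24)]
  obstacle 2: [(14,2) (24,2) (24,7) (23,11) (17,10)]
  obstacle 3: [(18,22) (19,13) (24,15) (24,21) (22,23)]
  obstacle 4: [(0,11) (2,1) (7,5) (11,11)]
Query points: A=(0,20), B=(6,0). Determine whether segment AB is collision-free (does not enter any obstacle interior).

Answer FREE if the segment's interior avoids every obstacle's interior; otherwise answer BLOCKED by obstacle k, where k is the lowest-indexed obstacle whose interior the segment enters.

BLOCKED by obstacle 4

Obstacle 1 [(2,17) (11,13) (7,24)]:
  edge (2,17)–(11,13): clear
  edge (11,13)–(7,24): clear
  edge (7,24)–(2,17): clear
  midpoint (3,10) outside
  → clear
Obstacle 2 [(14,2) (24,2) (24,7) (23,11) (17,10)]:
  edge (14,2)–(24,2): clear
  edge (24,2)–(24,7): clear
  edge (24,7)–(23,11): clear
  edge (23,11)–(17,10): clear
  edge (17,10)–(14,2): clear
  midpoint (3,10) outside
  → clear
Obstacle 3 [(18,22) (19,13) (24,15) (24,21) (22,23)]:
  edge (18,22)–(19,13): clear
  edge (19,13)–(24,15): clear
  edge (24,15)–(24,21): clear
  edge (24,21)–(22,23): clear
  edge (22,23)–(18,22): clear
  midpoint (3,10) outside
  → clear
Obstacle 4 [(0,11) (2,1) (7,5) (11,11)]:
  edge (0,11)–(2,1): clear
  edge (2,1)–(7,5): crosses AB
  edge (7,5)–(11,11): clear
  edge (11,11)–(0,11): crosses AB
  → BLOCKED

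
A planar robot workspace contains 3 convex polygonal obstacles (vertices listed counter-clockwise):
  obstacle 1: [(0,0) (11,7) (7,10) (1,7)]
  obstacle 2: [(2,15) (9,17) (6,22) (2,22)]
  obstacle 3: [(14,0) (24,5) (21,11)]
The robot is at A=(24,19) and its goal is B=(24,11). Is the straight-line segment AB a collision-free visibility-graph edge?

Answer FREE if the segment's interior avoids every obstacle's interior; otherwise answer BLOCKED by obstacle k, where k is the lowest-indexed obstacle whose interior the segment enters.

FREE

Obstacle 1 [(0,0) (11,7) (7,10) (1,7)]:
  edge (0,0)–(11,7): clear
  edge (11,7)–(7,10): clear
  edge (7,10)–(1,7): clear
  edge (1,7)–(0,0): clear
  midpoint (24,15) outside
  → clear
Obstacle 2 [(2,15) (9,17) (6,22) (2,22)]:
  edge (2,15)–(9,17): clear
  edge (9,17)–(6,22): clear
  edge (6,22)–(2,22): clear
  edge (2,22)–(2,15): clear
  midpoint (24,15) outside
  → clear
Obstacle 3 [(14,0) (24,5) (21,11)]:
  edge (14,0)–(24,5): clear
  edge (24,5)–(21,11): clear
  edge (21,11)–(14,0): clear
  midpoint (24,15) outside
  → clear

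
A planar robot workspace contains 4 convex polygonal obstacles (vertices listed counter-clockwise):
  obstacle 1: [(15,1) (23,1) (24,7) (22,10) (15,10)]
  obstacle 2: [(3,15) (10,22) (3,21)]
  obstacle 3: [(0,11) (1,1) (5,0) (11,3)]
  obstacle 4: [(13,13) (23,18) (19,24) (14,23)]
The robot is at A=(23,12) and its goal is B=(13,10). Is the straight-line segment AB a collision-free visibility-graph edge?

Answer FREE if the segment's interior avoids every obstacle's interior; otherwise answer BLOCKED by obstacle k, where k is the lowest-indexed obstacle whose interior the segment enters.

Obstacle 1 [(15,1) (23,1) (24,7) (22,10) (15,10)]:
  edge (15,1)–(23,1): clear
  edge (23,1)–(24,7): clear
  edge (24,7)–(22,10): clear
  edge (22,10)–(15,10): clear
  edge (15,10)–(15,1): clear
  midpoint (18,11) outside
  → clear
Obstacle 2 [(3,15) (10,22) (3,21)]:
  edge (3,15)–(10,22): clear
  edge (10,22)–(3,21): clear
  edge (3,21)–(3,15): clear
  midpoint (18,11) outside
  → clear
Obstacle 3 [(0,11) (1,1) (5,0) (11,3)]:
  edge (0,11)–(1,1): clear
  edge (1,1)–(5,0): clear
  edge (5,0)–(11,3): clear
  edge (11,3)–(0,11): clear
  midpoint (18,11) outside
  → clear
Obstacle 4 [(13,13) (23,18) (19,24) (14,23)]:
  edge (13,13)–(23,18): clear
  edge (23,18)–(19,24): clear
  edge (19,24)–(14,23): clear
  edge (14,23)–(13,13): clear
  midpoint (18,11) outside
  → clear

FREE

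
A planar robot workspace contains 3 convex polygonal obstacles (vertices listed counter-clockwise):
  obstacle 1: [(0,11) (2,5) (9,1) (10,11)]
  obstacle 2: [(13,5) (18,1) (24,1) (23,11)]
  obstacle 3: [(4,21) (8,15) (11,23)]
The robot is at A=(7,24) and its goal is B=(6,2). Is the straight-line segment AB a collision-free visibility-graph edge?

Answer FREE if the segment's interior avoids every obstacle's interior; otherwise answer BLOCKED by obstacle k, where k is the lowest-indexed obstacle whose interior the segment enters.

BLOCKED by obstacle 1

Obstacle 1 [(0,11) (2,5) (9,1) (10,11)]:
  edge (0,11)–(2,5): clear
  edge (2,5)–(9,1): crosses AB
  edge (9,1)–(10,11): clear
  edge (10,11)–(0,11): crosses AB
  → BLOCKED
Obstacle 2 [(13,5) (18,1) (24,1) (23,11)]:
  edge (13,5)–(18,1): clear
  edge (18,1)–(24,1): clear
  edge (24,1)–(23,11): clear
  edge (23,11)–(13,5): clear
  midpoint (13/2,13) outside
  → clear
Obstacle 3 [(4,21) (8,15) (11,23)]:
  edge (4,21)–(8,15): crosses AB
  edge (8,15)–(11,23): clear
  edge (11,23)–(4,21): crosses AB
  → BLOCKED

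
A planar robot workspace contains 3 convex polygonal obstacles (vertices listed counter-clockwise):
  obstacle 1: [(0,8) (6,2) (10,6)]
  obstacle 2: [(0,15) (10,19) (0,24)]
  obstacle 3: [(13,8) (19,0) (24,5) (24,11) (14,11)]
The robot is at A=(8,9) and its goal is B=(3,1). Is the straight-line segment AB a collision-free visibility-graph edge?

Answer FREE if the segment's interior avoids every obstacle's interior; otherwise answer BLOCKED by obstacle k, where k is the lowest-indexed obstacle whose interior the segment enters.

Obstacle 1 [(0,8) (6,2) (10,6)]:
  edge (0,8)–(6,2): crosses AB
  edge (6,2)–(10,6): clear
  edge (10,6)–(0,8): crosses AB
  → BLOCKED
Obstacle 2 [(0,15) (10,19) (0,24)]:
  edge (0,15)–(10,19): clear
  edge (10,19)–(0,24): clear
  edge (0,24)–(0,15): clear
  midpoint (11/2,5) outside
  → clear
Obstacle 3 [(13,8) (19,0) (24,5) (24,11) (14,11)]:
  edge (13,8)–(19,0): clear
  edge (19,0)–(24,5): clear
  edge (24,5)–(24,11): clear
  edge (24,11)–(14,11): clear
  edge (14,11)–(13,8): clear
  midpoint (11/2,5) outside
  → clear

BLOCKED by obstacle 1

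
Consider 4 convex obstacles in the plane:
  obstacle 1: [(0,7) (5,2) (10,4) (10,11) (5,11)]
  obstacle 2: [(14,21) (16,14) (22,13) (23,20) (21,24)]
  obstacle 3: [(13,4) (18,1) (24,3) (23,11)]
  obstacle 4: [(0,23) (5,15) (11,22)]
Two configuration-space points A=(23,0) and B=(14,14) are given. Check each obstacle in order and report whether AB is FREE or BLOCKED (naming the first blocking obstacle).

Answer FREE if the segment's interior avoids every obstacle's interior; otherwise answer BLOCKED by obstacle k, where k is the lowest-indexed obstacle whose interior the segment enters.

BLOCKED by obstacle 3

Obstacle 1 [(0,7) (5,2) (10,4) (10,11) (5,11)]:
  edge (0,7)–(5,2): clear
  edge (5,2)–(10,4): clear
  edge (10,4)–(10,11): clear
  edge (10,11)–(5,11): clear
  edge (5,11)–(0,7): clear
  midpoint (37/2,7) outside
  → clear
Obstacle 2 [(14,21) (16,14) (22,13) (23,20) (21,24)]:
  edge (14,21)–(16,14): clear
  edge (16,14)–(22,13): clear
  edge (22,13)–(23,20): clear
  edge (23,20)–(21,24): clear
  edge (21,24)–(14,21): clear
  midpoint (37/2,7) outside
  → clear
Obstacle 3 [(13,4) (18,1) (24,3) (23,11)]:
  edge (13,4)–(18,1): clear
  edge (18,1)–(24,3): crosses AB
  edge (24,3)–(23,11): clear
  edge (23,11)–(13,4): crosses AB
  → BLOCKED
Obstacle 4 [(0,23) (5,15) (11,22)]:
  edge (0,23)–(5,15): clear
  edge (5,15)–(11,22): clear
  edge (11,22)–(0,23): clear
  midpoint (37/2,7) outside
  → clear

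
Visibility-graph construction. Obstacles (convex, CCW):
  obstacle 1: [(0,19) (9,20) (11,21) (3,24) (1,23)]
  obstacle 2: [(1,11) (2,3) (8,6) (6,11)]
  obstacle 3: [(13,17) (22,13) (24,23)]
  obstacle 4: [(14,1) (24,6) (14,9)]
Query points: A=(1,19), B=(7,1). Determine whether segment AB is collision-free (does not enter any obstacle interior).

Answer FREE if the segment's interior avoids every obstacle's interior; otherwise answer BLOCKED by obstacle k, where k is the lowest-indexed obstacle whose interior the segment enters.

BLOCKED by obstacle 2

Obstacle 1 [(0,19) (9,20) (11,21) (3,24) (1,23)]:
  edge (0,19)–(9,20): clear
  edge (9,20)–(11,21): clear
  edge (11,21)–(3,24): clear
  edge (3,24)–(1,23): clear
  edge (1,23)–(0,19): clear
  midpoint (4,10) outside
  → clear
Obstacle 2 [(1,11) (2,3) (8,6) (6,11)]:
  edge (1,11)–(2,3): clear
  edge (2,3)–(8,6): crosses AB
  edge (8,6)–(6,11): clear
  edge (6,11)–(1,11): crosses AB
  → BLOCKED
Obstacle 3 [(13,17) (22,13) (24,23)]:
  edge (13,17)–(22,13): clear
  edge (22,13)–(24,23): clear
  edge (24,23)–(13,17): clear
  midpoint (4,10) outside
  → clear
Obstacle 4 [(14,1) (24,6) (14,9)]:
  edge (14,1)–(24,6): clear
  edge (24,6)–(14,9): clear
  edge (14,9)–(14,1): clear
  midpoint (4,10) outside
  → clear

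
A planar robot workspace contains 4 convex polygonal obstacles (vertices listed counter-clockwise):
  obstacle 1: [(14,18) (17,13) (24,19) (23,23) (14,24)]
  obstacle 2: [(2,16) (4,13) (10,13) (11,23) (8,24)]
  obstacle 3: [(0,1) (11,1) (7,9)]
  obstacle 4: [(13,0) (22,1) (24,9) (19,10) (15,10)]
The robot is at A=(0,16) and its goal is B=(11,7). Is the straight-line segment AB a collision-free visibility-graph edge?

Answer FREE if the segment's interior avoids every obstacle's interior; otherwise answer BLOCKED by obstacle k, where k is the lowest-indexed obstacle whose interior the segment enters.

FREE

Obstacle 1 [(14,18) (17,13) (24,19) (23,23) (14,24)]:
  edge (14,18)–(17,13): clear
  edge (17,13)–(24,19): clear
  edge (24,19)–(23,23): clear
  edge (23,23)–(14,24): clear
  edge (14,24)–(14,18): clear
  midpoint (11/2,23/2) outside
  → clear
Obstacle 2 [(2,16) (4,13) (10,13) (11,23) (8,24)]:
  edge (2,16)–(4,13): clear
  edge (4,13)–(10,13): clear
  edge (10,13)–(11,23): clear
  edge (11,23)–(8,24): clear
  edge (8,24)–(2,16): clear
  midpoint (11/2,23/2) outside
  → clear
Obstacle 3 [(0,1) (11,1) (7,9)]:
  edge (0,1)–(11,1): clear
  edge (11,1)–(7,9): clear
  edge (7,9)–(0,1): clear
  midpoint (11/2,23/2) outside
  → clear
Obstacle 4 [(13,0) (22,1) (24,9) (19,10) (15,10)]:
  edge (13,0)–(22,1): clear
  edge (22,1)–(24,9): clear
  edge (24,9)–(19,10): clear
  edge (19,10)–(15,10): clear
  edge (15,10)–(13,0): clear
  midpoint (11/2,23/2) outside
  → clear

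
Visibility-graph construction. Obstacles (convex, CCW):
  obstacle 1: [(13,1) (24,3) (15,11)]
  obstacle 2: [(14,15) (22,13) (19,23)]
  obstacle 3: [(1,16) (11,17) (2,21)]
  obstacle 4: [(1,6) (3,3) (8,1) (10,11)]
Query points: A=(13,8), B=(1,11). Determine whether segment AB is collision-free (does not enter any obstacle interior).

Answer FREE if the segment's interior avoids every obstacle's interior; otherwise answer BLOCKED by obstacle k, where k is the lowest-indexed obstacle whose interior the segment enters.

BLOCKED by obstacle 4

Obstacle 1 [(13,1) (24,3) (15,11)]:
  edge (13,1)–(24,3): clear
  edge (24,3)–(15,11): clear
  edge (15,11)–(13,1): clear
  midpoint (7,19/2) outside
  → clear
Obstacle 2 [(14,15) (22,13) (19,23)]:
  edge (14,15)–(22,13): clear
  edge (22,13)–(19,23): clear
  edge (19,23)–(14,15): clear
  midpoint (7,19/2) outside
  → clear
Obstacle 3 [(1,16) (11,17) (2,21)]:
  edge (1,16)–(11,17): clear
  edge (11,17)–(2,21): clear
  edge (2,21)–(1,16): clear
  midpoint (7,19/2) outside
  → clear
Obstacle 4 [(1,6) (3,3) (8,1) (10,11)]:
  edge (1,6)–(3,3): clear
  edge (3,3)–(8,1): clear
  edge (8,1)–(10,11): crosses AB
  edge (10,11)–(1,6): crosses AB
  → BLOCKED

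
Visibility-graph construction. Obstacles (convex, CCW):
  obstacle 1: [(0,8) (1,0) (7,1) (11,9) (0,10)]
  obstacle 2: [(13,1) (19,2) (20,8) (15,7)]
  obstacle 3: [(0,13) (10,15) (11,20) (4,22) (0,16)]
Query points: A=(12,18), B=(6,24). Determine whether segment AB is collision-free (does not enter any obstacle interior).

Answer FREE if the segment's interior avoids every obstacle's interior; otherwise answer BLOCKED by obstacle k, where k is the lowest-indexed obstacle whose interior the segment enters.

Obstacle 1 [(0,8) (1,0) (7,1) (11,9) (0,10)]:
  edge (0,8)–(1,0): clear
  edge (1,0)–(7,1): clear
  edge (7,1)–(11,9): clear
  edge (11,9)–(0,10): clear
  edge (0,10)–(0,8): clear
  midpoint (9,21) outside
  → clear
Obstacle 2 [(13,1) (19,2) (20,8) (15,7)]:
  edge (13,1)–(19,2): clear
  edge (19,2)–(20,8): clear
  edge (20,8)–(15,7): clear
  edge (15,7)–(13,1): clear
  midpoint (9,21) outside
  → clear
Obstacle 3 [(0,13) (10,15) (11,20) (4,22) (0,16)]:
  edge (0,13)–(10,15): clear
  edge (10,15)–(11,20): crosses AB
  edge (11,20)–(4,22): crosses AB
  edge (4,22)–(0,16): clear
  edge (0,16)–(0,13): clear
  → BLOCKED

BLOCKED by obstacle 3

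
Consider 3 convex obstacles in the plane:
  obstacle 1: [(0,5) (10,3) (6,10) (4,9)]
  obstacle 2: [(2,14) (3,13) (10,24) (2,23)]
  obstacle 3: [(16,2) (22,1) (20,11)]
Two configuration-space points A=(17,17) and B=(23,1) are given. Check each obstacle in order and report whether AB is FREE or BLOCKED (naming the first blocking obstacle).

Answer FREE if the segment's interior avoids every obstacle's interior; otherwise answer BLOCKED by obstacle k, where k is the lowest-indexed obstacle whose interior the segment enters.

Obstacle 1 [(0,5) (10,3) (6,10) (4,9)]:
  edge (0,5)–(10,3): clear
  edge (10,3)–(6,10): clear
  edge (6,10)–(4,9): clear
  edge (4,9)–(0,5): clear
  midpoint (20,9) outside
  → clear
Obstacle 2 [(2,14) (3,13) (10,24) (2,23)]:
  edge (2,14)–(3,13): clear
  edge (3,13)–(10,24): clear
  edge (10,24)–(2,23): clear
  edge (2,23)–(2,14): clear
  midpoint (20,9) outside
  → clear
Obstacle 3 [(16,2) (22,1) (20,11)]:
  edge (16,2)–(22,1): clear
  edge (22,1)–(20,11): crosses AB
  edge (20,11)–(16,2): crosses AB
  → BLOCKED

BLOCKED by obstacle 3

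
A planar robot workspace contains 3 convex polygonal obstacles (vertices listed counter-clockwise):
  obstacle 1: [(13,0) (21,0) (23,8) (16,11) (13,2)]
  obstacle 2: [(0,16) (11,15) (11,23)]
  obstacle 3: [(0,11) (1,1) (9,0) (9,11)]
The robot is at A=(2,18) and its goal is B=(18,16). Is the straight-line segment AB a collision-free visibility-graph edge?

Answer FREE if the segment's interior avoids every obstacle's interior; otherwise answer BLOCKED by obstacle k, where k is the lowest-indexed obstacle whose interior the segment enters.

Obstacle 1 [(13,0) (21,0) (23,8) (16,11) (13,2)]:
  edge (13,0)–(21,0): clear
  edge (21,0)–(23,8): clear
  edge (23,8)–(16,11): clear
  edge (16,11)–(13,2): clear
  edge (13,2)–(13,0): clear
  midpoint (10,17) outside
  → clear
Obstacle 2 [(0,16) (11,15) (11,23)]:
  edge (0,16)–(11,15): clear
  edge (11,15)–(11,23): crosses AB
  edge (11,23)–(0,16): crosses AB
  → BLOCKED
Obstacle 3 [(0,11) (1,1) (9,0) (9,11)]:
  edge (0,11)–(1,1): clear
  edge (1,1)–(9,0): clear
  edge (9,0)–(9,11): clear
  edge (9,11)–(0,11): clear
  midpoint (10,17) outside
  → clear

BLOCKED by obstacle 2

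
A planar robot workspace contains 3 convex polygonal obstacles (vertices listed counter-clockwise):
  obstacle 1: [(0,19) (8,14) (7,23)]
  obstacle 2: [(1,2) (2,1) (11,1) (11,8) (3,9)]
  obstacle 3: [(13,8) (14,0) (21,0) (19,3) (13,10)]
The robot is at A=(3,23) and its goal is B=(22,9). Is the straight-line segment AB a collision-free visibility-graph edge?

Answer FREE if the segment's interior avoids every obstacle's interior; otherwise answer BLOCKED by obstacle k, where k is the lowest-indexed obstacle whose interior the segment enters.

Obstacle 1 [(0,19) (8,14) (7,23)]:
  edge (0,19)–(8,14): clear
  edge (8,14)–(7,23): crosses AB
  edge (7,23)–(0,19): crosses AB
  → BLOCKED
Obstacle 2 [(1,2) (2,1) (11,1) (11,8) (3,9)]:
  edge (1,2)–(2,1): clear
  edge (2,1)–(11,1): clear
  edge (11,1)–(11,8): clear
  edge (11,8)–(3,9): clear
  edge (3,9)–(1,2): clear
  midpoint (25/2,16) outside
  → clear
Obstacle 3 [(13,8) (14,0) (21,0) (19,3) (13,10)]:
  edge (13,8)–(14,0): clear
  edge (14,0)–(21,0): clear
  edge (21,0)–(19,3): clear
  edge (19,3)–(13,10): clear
  edge (13,10)–(13,8): clear
  midpoint (25/2,16) outside
  → clear

BLOCKED by obstacle 1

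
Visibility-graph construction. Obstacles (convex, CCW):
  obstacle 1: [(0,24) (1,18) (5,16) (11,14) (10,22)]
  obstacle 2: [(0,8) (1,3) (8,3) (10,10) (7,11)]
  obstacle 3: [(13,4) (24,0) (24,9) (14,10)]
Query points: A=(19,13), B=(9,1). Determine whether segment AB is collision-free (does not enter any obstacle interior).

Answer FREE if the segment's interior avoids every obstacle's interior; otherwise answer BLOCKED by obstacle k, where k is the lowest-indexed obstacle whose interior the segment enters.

BLOCKED by obstacle 3

Obstacle 1 [(0,24) (1,18) (5,16) (11,14) (10,22)]:
  edge (0,24)–(1,18): clear
  edge (1,18)–(5,16): clear
  edge (5,16)–(11,14): clear
  edge (11,14)–(10,22): clear
  edge (10,22)–(0,24): clear
  midpoint (14,7) outside
  → clear
Obstacle 2 [(0,8) (1,3) (8,3) (10,10) (7,11)]:
  edge (0,8)–(1,3): clear
  edge (1,3)–(8,3): clear
  edge (8,3)–(10,10): clear
  edge (10,10)–(7,11): clear
  edge (7,11)–(0,8): clear
  midpoint (14,7) outside
  → clear
Obstacle 3 [(13,4) (24,0) (24,9) (14,10)]:
  edge (13,4)–(24,0): clear
  edge (24,0)–(24,9): clear
  edge (24,9)–(14,10): crosses AB
  edge (14,10)–(13,4): crosses AB
  → BLOCKED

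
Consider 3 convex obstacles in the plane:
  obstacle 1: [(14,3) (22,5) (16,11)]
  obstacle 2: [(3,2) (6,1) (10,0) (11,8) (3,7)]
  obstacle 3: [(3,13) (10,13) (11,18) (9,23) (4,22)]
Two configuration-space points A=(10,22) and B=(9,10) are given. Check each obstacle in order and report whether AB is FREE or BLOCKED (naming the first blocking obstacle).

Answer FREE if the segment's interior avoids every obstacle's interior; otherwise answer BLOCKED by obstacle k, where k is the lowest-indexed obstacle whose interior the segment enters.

BLOCKED by obstacle 3

Obstacle 1 [(14,3) (22,5) (16,11)]:
  edge (14,3)–(22,5): clear
  edge (22,5)–(16,11): clear
  edge (16,11)–(14,3): clear
  midpoint (19/2,16) outside
  → clear
Obstacle 2 [(3,2) (6,1) (10,0) (11,8) (3,7)]:
  edge (3,2)–(6,1): clear
  edge (6,1)–(10,0): clear
  edge (10,0)–(11,8): clear
  edge (11,8)–(3,7): clear
  edge (3,7)–(3,2): clear
  midpoint (19/2,16) outside
  → clear
Obstacle 3 [(3,13) (10,13) (11,18) (9,23) (4,22)]:
  edge (3,13)–(10,13): crosses AB
  edge (10,13)–(11,18): clear
  edge (11,18)–(9,23): crosses AB
  edge (9,23)–(4,22): clear
  edge (4,22)–(3,13): clear
  → BLOCKED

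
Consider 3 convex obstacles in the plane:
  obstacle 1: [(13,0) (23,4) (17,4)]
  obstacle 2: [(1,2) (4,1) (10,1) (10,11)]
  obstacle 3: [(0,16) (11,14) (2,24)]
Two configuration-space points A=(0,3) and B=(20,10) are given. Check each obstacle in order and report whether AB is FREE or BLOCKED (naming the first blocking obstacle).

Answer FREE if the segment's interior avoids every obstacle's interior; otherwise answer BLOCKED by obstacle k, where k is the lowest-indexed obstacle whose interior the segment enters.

Obstacle 1 [(13,0) (23,4) (17,4)]:
  edge (13,0)–(23,4): clear
  edge (23,4)–(17,4): clear
  edge (17,4)–(13,0): clear
  midpoint (10,13/2) outside
  → clear
Obstacle 2 [(1,2) (4,1) (10,1) (10,11)]:
  edge (1,2)–(4,1): clear
  edge (4,1)–(10,1): clear
  edge (10,1)–(10,11): crosses AB
  edge (10,11)–(1,2): crosses AB
  → BLOCKED
Obstacle 3 [(0,16) (11,14) (2,24)]:
  edge (0,16)–(11,14): clear
  edge (11,14)–(2,24): clear
  edge (2,24)–(0,16): clear
  midpoint (10,13/2) outside
  → clear

BLOCKED by obstacle 2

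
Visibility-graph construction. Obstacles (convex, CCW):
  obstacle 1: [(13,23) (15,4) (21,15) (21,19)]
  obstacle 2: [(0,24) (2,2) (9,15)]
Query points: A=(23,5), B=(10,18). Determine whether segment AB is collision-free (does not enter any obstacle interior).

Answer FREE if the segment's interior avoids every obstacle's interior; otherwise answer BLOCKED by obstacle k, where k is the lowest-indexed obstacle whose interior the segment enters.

Obstacle 1 [(13,23) (15,4) (21,15) (21,19)]:
  edge (13,23)–(15,4): crosses AB
  edge (15,4)–(21,15): crosses AB
  edge (21,15)–(21,19): clear
  edge (21,19)–(13,23): clear
  → BLOCKED
Obstacle 2 [(0,24) (2,2) (9,15)]:
  edge (0,24)–(2,2): clear
  edge (2,2)–(9,15): clear
  edge (9,15)–(0,24): clear
  midpoint (33/2,23/2) outside
  → clear

BLOCKED by obstacle 1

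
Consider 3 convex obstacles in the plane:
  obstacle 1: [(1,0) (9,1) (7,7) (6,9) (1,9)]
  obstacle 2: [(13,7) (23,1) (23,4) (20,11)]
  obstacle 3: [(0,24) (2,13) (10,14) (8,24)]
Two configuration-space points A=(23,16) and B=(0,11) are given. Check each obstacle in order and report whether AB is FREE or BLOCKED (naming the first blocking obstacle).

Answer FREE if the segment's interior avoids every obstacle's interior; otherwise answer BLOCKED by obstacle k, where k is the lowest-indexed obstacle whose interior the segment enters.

Obstacle 1 [(1,0) (9,1) (7,7) (6,9) (1,9)]:
  edge (1,0)–(9,1): clear
  edge (9,1)–(7,7): clear
  edge (7,7)–(6,9): clear
  edge (6,9)–(1,9): clear
  edge (1,9)–(1,0): clear
  midpoint (23/2,27/2) outside
  → clear
Obstacle 2 [(13,7) (23,1) (23,4) (20,11)]:
  edge (13,7)–(23,1): clear
  edge (23,1)–(23,4): clear
  edge (23,4)–(20,11): clear
  edge (20,11)–(13,7): clear
  midpoint (23/2,27/2) outside
  → clear
Obstacle 3 [(0,24) (2,13) (10,14) (8,24)]:
  edge (0,24)–(2,13): clear
  edge (2,13)–(10,14): clear
  edge (10,14)–(8,24): clear
  edge (8,24)–(0,24): clear
  midpoint (23/2,27/2) outside
  → clear

FREE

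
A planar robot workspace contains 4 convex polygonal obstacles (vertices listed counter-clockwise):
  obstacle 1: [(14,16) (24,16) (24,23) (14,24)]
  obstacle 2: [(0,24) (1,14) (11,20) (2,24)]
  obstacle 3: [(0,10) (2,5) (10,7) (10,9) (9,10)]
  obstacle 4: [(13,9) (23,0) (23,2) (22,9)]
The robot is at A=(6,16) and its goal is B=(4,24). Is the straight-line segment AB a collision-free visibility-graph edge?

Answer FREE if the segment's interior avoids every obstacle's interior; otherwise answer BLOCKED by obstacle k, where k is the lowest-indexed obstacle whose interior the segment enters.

Obstacle 1 [(14,16) (24,16) (24,23) (14,24)]:
  edge (14,16)–(24,16): clear
  edge (24,16)–(24,23): clear
  edge (24,23)–(14,24): clear
  edge (14,24)–(14,16): clear
  midpoint (5,20) outside
  → clear
Obstacle 2 [(0,24) (1,14) (11,20) (2,24)]:
  edge (0,24)–(1,14): clear
  edge (1,14)–(11,20): crosses AB
  edge (11,20)–(2,24): crosses AB
  edge (2,24)–(0,24): clear
  → BLOCKED
Obstacle 3 [(0,10) (2,5) (10,7) (10,9) (9,10)]:
  edge (0,10)–(2,5): clear
  edge (2,5)–(10,7): clear
  edge (10,7)–(10,9): clear
  edge (10,9)–(9,10): clear
  edge (9,10)–(0,10): clear
  midpoint (5,20) outside
  → clear
Obstacle 4 [(13,9) (23,0) (23,2) (22,9)]:
  edge (13,9)–(23,0): clear
  edge (23,0)–(23,2): clear
  edge (23,2)–(22,9): clear
  edge (22,9)–(13,9): clear
  midpoint (5,20) outside
  → clear

BLOCKED by obstacle 2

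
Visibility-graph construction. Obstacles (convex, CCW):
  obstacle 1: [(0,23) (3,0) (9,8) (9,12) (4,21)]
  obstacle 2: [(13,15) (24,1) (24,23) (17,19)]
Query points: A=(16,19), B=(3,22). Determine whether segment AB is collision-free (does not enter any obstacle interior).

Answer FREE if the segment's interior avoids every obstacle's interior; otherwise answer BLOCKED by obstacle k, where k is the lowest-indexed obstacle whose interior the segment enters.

Obstacle 1 [(0,23) (3,0) (9,8) (9,12) (4,21)]:
  edge (0,23)–(3,0): clear
  edge (3,0)–(9,8): clear
  edge (9,8)–(9,12): clear
  edge (9,12)–(4,21): clear
  edge (4,21)–(0,23): clear
  midpoint (19/2,41/2) outside
  → clear
Obstacle 2 [(13,15) (24,1) (24,23) (17,19)]:
  edge (13,15)–(24,1): clear
  edge (24,1)–(24,23): clear
  edge (24,23)–(17,19): clear
  edge (17,19)–(13,15): clear
  midpoint (19/2,41/2) outside
  → clear

FREE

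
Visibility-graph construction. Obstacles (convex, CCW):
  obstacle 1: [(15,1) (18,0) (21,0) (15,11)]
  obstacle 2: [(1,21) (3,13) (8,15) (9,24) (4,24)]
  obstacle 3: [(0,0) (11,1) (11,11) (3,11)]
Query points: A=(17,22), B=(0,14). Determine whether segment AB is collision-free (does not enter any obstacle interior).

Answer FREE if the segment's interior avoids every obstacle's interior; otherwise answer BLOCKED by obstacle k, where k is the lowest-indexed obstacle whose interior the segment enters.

Obstacle 1 [(15,1) (18,0) (21,0) (15,11)]:
  edge (15,1)–(18,0): clear
  edge (18,0)–(21,0): clear
  edge (21,0)–(15,11): clear
  edge (15,11)–(15,1): clear
  midpoint (17/2,18) outside
  → clear
Obstacle 2 [(1,21) (3,13) (8,15) (9,24) (4,24)]:
  edge (1,21)–(3,13): crosses AB
  edge (3,13)–(8,15): clear
  edge (8,15)–(9,24): crosses AB
  edge (9,24)–(4,24): clear
  edge (4,24)–(1,21): clear
  → BLOCKED
Obstacle 3 [(0,0) (11,1) (11,11) (3,11)]:
  edge (0,0)–(11,1): clear
  edge (11,1)–(11,11): clear
  edge (11,11)–(3,11): clear
  edge (3,11)–(0,0): clear
  midpoint (17/2,18) outside
  → clear

BLOCKED by obstacle 2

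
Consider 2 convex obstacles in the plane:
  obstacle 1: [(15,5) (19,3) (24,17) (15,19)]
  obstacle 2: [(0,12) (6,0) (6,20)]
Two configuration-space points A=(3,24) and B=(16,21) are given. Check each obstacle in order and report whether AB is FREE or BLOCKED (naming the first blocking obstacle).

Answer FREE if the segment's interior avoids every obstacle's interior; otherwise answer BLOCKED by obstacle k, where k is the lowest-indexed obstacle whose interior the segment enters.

FREE

Obstacle 1 [(15,5) (19,3) (24,17) (15,19)]:
  edge (15,5)–(19,3): clear
  edge (19,3)–(24,17): clear
  edge (24,17)–(15,19): clear
  edge (15,19)–(15,5): clear
  midpoint (19/2,45/2) outside
  → clear
Obstacle 2 [(0,12) (6,0) (6,20)]:
  edge (0,12)–(6,0): clear
  edge (6,0)–(6,20): clear
  edge (6,20)–(0,12): clear
  midpoint (19/2,45/2) outside
  → clear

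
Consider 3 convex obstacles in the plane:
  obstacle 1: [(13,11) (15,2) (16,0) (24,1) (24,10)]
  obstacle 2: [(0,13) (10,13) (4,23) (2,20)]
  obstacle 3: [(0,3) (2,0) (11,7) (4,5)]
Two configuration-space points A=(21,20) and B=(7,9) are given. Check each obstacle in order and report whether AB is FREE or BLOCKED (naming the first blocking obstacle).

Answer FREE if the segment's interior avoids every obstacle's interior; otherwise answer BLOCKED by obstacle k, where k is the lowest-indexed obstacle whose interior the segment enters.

FREE

Obstacle 1 [(13,11) (15,2) (16,0) (24,1) (24,10)]:
  edge (13,11)–(15,2): clear
  edge (15,2)–(16,0): clear
  edge (16,0)–(24,1): clear
  edge (24,1)–(24,10): clear
  edge (24,10)–(13,11): clear
  midpoint (14,29/2) outside
  → clear
Obstacle 2 [(0,13) (10,13) (4,23) (2,20)]:
  edge (0,13)–(10,13): clear
  edge (10,13)–(4,23): clear
  edge (4,23)–(2,20): clear
  edge (2,20)–(0,13): clear
  midpoint (14,29/2) outside
  → clear
Obstacle 3 [(0,3) (2,0) (11,7) (4,5)]:
  edge (0,3)–(2,0): clear
  edge (2,0)–(11,7): clear
  edge (11,7)–(4,5): clear
  edge (4,5)–(0,3): clear
  midpoint (14,29/2) outside
  → clear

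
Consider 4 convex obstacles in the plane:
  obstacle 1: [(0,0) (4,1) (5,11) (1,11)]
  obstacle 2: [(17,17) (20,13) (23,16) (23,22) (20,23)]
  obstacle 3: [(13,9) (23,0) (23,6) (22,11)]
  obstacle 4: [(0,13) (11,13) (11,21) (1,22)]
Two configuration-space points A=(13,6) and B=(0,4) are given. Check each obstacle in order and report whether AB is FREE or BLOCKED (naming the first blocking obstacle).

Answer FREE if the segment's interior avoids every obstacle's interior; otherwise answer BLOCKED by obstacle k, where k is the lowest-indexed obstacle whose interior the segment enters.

BLOCKED by obstacle 1

Obstacle 1 [(0,0) (4,1) (5,11) (1,11)]:
  edge (0,0)–(4,1): clear
  edge (4,1)–(5,11): crosses AB
  edge (5,11)–(1,11): clear
  edge (1,11)–(0,0): crosses AB
  → BLOCKED
Obstacle 2 [(17,17) (20,13) (23,16) (23,22) (20,23)]:
  edge (17,17)–(20,13): clear
  edge (20,13)–(23,16): clear
  edge (23,16)–(23,22): clear
  edge (23,22)–(20,23): clear
  edge (20,23)–(17,17): clear
  midpoint (13/2,5) outside
  → clear
Obstacle 3 [(13,9) (23,0) (23,6) (22,11)]:
  edge (13,9)–(23,0): clear
  edge (23,0)–(23,6): clear
  edge (23,6)–(22,11): clear
  edge (22,11)–(13,9): clear
  midpoint (13/2,5) outside
  → clear
Obstacle 4 [(0,13) (11,13) (11,21) (1,22)]:
  edge (0,13)–(11,13): clear
  edge (11,13)–(11,21): clear
  edge (11,21)–(1,22): clear
  edge (1,22)–(0,13): clear
  midpoint (13/2,5) outside
  → clear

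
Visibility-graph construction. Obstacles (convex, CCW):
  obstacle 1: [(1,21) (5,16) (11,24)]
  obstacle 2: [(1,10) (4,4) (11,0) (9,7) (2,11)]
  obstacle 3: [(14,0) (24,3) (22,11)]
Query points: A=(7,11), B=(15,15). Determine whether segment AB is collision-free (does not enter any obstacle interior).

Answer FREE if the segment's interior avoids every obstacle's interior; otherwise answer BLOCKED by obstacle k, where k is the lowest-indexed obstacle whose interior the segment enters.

Obstacle 1 [(1,21) (5,16) (11,24)]:
  edge (1,21)–(5,16): clear
  edge (5,16)–(11,24): clear
  edge (11,24)–(1,21): clear
  midpoint (11,13) outside
  → clear
Obstacle 2 [(1,10) (4,4) (11,0) (9,7) (2,11)]:
  edge (1,10)–(4,4): clear
  edge (4,4)–(11,0): clear
  edge (11,0)–(9,7): clear
  edge (9,7)–(2,11): clear
  edge (2,11)–(1,10): clear
  midpoint (11,13) outside
  → clear
Obstacle 3 [(14,0) (24,3) (22,11)]:
  edge (14,0)–(24,3): clear
  edge (24,3)–(22,11): clear
  edge (22,11)–(14,0): clear
  midpoint (11,13) outside
  → clear

FREE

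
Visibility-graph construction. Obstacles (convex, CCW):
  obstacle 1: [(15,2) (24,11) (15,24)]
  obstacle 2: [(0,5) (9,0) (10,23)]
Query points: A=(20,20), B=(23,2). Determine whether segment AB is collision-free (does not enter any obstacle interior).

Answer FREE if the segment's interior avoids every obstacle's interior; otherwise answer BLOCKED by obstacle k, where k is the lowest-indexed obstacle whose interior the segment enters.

BLOCKED by obstacle 1

Obstacle 1 [(15,2) (24,11) (15,24)]:
  edge (15,2)–(24,11): crosses AB
  edge (24,11)–(15,24): crosses AB
  edge (15,24)–(15,2): clear
  → BLOCKED
Obstacle 2 [(0,5) (9,0) (10,23)]:
  edge (0,5)–(9,0): clear
  edge (9,0)–(10,23): clear
  edge (10,23)–(0,5): clear
  midpoint (43/2,11) outside
  → clear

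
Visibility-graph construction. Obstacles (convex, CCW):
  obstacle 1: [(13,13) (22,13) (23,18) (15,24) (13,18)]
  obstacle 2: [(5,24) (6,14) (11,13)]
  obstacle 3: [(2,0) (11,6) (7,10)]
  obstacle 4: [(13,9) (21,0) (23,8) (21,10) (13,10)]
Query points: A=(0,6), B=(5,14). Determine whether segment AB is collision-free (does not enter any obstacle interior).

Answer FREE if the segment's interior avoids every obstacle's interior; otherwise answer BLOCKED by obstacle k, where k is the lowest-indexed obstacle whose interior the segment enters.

Obstacle 1 [(13,13) (22,13) (23,18) (15,24) (13,18)]:
  edge (13,13)–(22,13): clear
  edge (22,13)–(23,18): clear
  edge (23,18)–(15,24): clear
  edge (15,24)–(13,18): clear
  edge (13,18)–(13,13): clear
  midpoint (5/2,10) outside
  → clear
Obstacle 2 [(5,24) (6,14) (11,13)]:
  edge (5,24)–(6,14): clear
  edge (6,14)–(11,13): clear
  edge (11,13)–(5,24): clear
  midpoint (5/2,10) outside
  → clear
Obstacle 3 [(2,0) (11,6) (7,10)]:
  edge (2,0)–(11,6): clear
  edge (11,6)–(7,10): clear
  edge (7,10)–(2,0): clear
  midpoint (5/2,10) outside
  → clear
Obstacle 4 [(13,9) (21,0) (23,8) (21,10) (13,10)]:
  edge (13,9)–(21,0): clear
  edge (21,0)–(23,8): clear
  edge (23,8)–(21,10): clear
  edge (21,10)–(13,10): clear
  edge (13,10)–(13,9): clear
  midpoint (5/2,10) outside
  → clear

FREE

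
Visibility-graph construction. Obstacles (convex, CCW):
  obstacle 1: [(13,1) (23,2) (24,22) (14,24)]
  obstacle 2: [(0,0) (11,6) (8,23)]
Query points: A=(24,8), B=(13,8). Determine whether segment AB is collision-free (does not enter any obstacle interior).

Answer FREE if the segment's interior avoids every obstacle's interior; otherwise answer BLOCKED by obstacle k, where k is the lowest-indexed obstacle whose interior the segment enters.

BLOCKED by obstacle 1

Obstacle 1 [(13,1) (23,2) (24,22) (14,24)]:
  edge (13,1)–(23,2): clear
  edge (23,2)–(24,22): crosses AB
  edge (24,22)–(14,24): clear
  edge (14,24)–(13,1): crosses AB
  → BLOCKED
Obstacle 2 [(0,0) (11,6) (8,23)]:
  edge (0,0)–(11,6): clear
  edge (11,6)–(8,23): clear
  edge (8,23)–(0,0): clear
  midpoint (37/2,8) outside
  → clear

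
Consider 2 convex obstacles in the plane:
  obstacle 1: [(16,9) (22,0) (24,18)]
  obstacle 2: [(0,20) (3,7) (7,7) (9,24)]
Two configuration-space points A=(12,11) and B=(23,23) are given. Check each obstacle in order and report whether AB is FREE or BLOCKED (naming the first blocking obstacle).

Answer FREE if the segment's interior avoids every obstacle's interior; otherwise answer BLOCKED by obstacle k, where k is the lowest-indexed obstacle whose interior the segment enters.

Obstacle 1 [(16,9) (22,0) (24,18)]:
  edge (16,9)–(22,0): clear
  edge (22,0)–(24,18): clear
  edge (24,18)–(16,9): clear
  midpoint (35/2,17) outside
  → clear
Obstacle 2 [(0,20) (3,7) (7,7) (9,24)]:
  edge (0,20)–(3,7): clear
  edge (3,7)–(7,7): clear
  edge (7,7)–(9,24): clear
  edge (9,24)–(0,20): clear
  midpoint (35/2,17) outside
  → clear

FREE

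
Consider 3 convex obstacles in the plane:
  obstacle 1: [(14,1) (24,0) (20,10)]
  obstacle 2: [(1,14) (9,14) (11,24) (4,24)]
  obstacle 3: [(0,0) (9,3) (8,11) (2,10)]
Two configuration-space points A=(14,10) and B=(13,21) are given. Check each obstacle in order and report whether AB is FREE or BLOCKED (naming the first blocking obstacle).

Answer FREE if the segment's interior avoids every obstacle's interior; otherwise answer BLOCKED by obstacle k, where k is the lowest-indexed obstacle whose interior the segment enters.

FREE

Obstacle 1 [(14,1) (24,0) (20,10)]:
  edge (14,1)–(24,0): clear
  edge (24,0)–(20,10): clear
  edge (20,10)–(14,1): clear
  midpoint (27/2,31/2) outside
  → clear
Obstacle 2 [(1,14) (9,14) (11,24) (4,24)]:
  edge (1,14)–(9,14): clear
  edge (9,14)–(11,24): clear
  edge (11,24)–(4,24): clear
  edge (4,24)–(1,14): clear
  midpoint (27/2,31/2) outside
  → clear
Obstacle 3 [(0,0) (9,3) (8,11) (2,10)]:
  edge (0,0)–(9,3): clear
  edge (9,3)–(8,11): clear
  edge (8,11)–(2,10): clear
  edge (2,10)–(0,0): clear
  midpoint (27/2,31/2) outside
  → clear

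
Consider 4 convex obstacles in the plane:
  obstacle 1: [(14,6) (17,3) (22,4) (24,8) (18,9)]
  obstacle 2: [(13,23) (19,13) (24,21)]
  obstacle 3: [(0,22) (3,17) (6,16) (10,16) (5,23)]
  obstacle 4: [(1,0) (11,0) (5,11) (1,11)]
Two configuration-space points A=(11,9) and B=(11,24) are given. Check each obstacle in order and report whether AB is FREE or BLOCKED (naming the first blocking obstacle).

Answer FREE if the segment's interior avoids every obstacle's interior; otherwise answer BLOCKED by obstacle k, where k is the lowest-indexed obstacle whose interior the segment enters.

Obstacle 1 [(14,6) (17,3) (22,4) (24,8) (18,9)]:
  edge (14,6)–(17,3): clear
  edge (17,3)–(22,4): clear
  edge (22,4)–(24,8): clear
  edge (24,8)–(18,9): clear
  edge (18,9)–(14,6): clear
  midpoint (11,33/2) outside
  → clear
Obstacle 2 [(13,23) (19,13) (24,21)]:
  edge (13,23)–(19,13): clear
  edge (19,13)–(24,21): clear
  edge (24,21)–(13,23): clear
  midpoint (11,33/2) outside
  → clear
Obstacle 3 [(0,22) (3,17) (6,16) (10,16) (5,23)]:
  edge (0,22)–(3,17): clear
  edge (3,17)–(6,16): clear
  edge (6,16)–(10,16): clear
  edge (10,16)–(5,23): clear
  edge (5,23)–(0,22): clear
  midpoint (11,33/2) outside
  → clear
Obstacle 4 [(1,0) (11,0) (5,11) (1,11)]:
  edge (1,0)–(11,0): clear
  edge (11,0)–(5,11): clear
  edge (5,11)–(1,11): clear
  edge (1,11)–(1,0): clear
  midpoint (11,33/2) outside
  → clear

FREE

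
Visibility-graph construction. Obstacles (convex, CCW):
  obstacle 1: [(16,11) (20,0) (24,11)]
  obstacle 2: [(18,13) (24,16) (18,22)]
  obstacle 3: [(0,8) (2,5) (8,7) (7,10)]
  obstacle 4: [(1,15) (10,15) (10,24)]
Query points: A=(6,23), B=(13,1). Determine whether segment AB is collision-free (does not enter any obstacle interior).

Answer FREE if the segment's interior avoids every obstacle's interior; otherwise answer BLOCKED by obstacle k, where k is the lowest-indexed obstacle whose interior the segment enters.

Obstacle 1 [(16,11) (20,0) (24,11)]:
  edge (16,11)–(20,0): clear
  edge (20,0)–(24,11): clear
  edge (24,11)–(16,11): clear
  midpoint (19/2,12) outside
  → clear
Obstacle 2 [(18,13) (24,16) (18,22)]:
  edge (18,13)–(24,16): clear
  edge (24,16)–(18,22): clear
  edge (18,22)–(18,13): clear
  midpoint (19/2,12) outside
  → clear
Obstacle 3 [(0,8) (2,5) (8,7) (7,10)]:
  edge (0,8)–(2,5): clear
  edge (2,5)–(8,7): clear
  edge (8,7)–(7,10): clear
  edge (7,10)–(0,8): clear
  midpoint (19/2,12) outside
  → clear
Obstacle 4 [(1,15) (10,15) (10,24)]:
  edge (1,15)–(10,15): crosses AB
  edge (10,15)–(10,24): clear
  edge (10,24)–(1,15): crosses AB
  → BLOCKED

BLOCKED by obstacle 4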